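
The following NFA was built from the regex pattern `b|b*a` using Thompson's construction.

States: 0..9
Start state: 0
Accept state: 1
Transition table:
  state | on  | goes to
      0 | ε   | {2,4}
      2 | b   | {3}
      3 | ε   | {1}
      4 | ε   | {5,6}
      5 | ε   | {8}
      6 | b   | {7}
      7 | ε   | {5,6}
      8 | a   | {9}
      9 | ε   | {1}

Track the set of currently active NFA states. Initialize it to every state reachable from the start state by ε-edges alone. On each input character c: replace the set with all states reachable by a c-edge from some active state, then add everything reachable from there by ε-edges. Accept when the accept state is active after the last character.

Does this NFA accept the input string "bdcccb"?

Answer: REJECT

Trace:
S₀ = ε-closure({0}) = {0,2,4,5,6,8}
'b' @ 1: {1,3,5,6,7,8}  ✓accept
'd' @ 2: {}  — state set empty
rest 'cccb' ignored (set empty)
after full input: {}  (accept=1 not in)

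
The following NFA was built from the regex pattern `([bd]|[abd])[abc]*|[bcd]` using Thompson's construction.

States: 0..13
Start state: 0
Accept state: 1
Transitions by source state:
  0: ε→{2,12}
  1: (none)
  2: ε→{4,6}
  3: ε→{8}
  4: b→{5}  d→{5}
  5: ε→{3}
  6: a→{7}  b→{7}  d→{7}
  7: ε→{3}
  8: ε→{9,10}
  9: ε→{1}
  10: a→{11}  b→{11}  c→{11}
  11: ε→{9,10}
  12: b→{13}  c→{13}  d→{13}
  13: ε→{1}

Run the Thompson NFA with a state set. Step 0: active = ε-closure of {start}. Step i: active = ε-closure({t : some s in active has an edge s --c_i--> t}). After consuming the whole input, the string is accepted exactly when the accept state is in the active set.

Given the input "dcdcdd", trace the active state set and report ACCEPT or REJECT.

initial (ε-close {0}): {0,2,4,6,12}
'd' @ 1: {1,3,5,7,8,9,10,13}  (accept∈set)
'c' @ 2: {1,9,10,11}  (accept∈set)
'd' @ 3: {}  — dead — no transitions
rest 'cdd' ignored (set empty)
after full input: {}  (accept=1 not in)

Answer: REJECT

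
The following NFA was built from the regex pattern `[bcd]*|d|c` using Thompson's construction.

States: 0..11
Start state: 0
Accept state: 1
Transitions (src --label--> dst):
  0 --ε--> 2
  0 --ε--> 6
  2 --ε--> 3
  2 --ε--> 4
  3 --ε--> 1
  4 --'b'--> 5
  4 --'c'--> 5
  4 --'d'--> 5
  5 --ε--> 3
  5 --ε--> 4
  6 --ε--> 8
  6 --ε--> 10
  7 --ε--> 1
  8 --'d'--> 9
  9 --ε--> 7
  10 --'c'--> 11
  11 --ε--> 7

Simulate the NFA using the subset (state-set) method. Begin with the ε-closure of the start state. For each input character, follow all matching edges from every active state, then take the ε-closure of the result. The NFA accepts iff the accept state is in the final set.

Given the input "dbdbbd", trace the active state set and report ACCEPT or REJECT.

Answer: ACCEPT

Steps:
start: ε-closure({0}) = {0,1,2,3,4,6,8,10}
'd' @ 1: {1,3,4,5,7,9}  [accepting]
'b' @ 2: {1,3,4,5}  [accepting]
'd' @ 3: {1,3,4,5}  [accepting]
'b' @ 4: {1,3,4,5}  [accepting]
'b' @ 5: {1,3,4,5}  [accepting]
'd' @ 6: {1,3,4,5}  [accepting]
final: {1,3,4,5}; accept 1 in set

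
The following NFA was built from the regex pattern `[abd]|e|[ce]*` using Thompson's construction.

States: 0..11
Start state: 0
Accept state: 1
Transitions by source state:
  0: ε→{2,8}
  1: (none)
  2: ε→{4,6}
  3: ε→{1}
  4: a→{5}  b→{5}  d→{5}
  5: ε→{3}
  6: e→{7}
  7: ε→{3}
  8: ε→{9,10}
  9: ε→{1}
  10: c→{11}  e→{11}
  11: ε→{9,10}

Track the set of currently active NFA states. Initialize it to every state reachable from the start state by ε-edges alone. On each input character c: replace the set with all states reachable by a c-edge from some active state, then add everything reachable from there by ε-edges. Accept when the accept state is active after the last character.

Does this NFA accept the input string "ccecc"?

Answer: ACCEPT

Derivation:
start: ε-closure({0}) = {0,1,2,4,6,8,9,10}
'c' @ 1: {1,9,10,11}  [accepting]
'c' @ 2: {1,9,10,11}  [accepting]
'e' @ 3: {1,9,10,11}  [accepting]
'c' @ 4: {1,9,10,11}  [accepting]
'c' @ 5: {1,9,10,11}  [accepting]
final: {1,9,10,11}; accept 1 in set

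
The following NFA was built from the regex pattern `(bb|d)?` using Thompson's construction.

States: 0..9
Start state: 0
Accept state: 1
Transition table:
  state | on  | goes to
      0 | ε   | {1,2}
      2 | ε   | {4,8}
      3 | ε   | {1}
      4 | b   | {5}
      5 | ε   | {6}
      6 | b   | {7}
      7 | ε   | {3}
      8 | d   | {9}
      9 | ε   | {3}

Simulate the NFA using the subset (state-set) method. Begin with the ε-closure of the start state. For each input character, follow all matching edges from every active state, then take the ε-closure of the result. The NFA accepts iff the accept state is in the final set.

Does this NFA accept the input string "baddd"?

Answer: REJECT

Derivation:
S₀ = ε-closure({0}) = {0,1,2,4,8}
'b' @ 1: {5,6}
'a' @ 2: {}  — dead — no transitions
rest 'ddd' ignored (set empty)
after full input: {}  (accept=1 not in)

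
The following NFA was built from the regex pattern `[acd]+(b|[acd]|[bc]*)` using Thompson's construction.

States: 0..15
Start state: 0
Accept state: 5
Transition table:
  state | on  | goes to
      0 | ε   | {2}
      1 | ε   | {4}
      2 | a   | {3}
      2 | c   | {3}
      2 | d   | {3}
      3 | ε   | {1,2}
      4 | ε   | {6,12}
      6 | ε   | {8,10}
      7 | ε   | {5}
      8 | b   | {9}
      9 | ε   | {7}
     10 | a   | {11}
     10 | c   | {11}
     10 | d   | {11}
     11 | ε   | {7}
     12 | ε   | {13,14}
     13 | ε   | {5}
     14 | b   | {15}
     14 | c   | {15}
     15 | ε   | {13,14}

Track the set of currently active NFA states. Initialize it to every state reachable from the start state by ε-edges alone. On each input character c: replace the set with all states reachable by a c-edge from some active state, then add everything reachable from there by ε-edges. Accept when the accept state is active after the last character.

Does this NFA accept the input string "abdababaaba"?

Answer: REJECT

Trace:
initial (ε-close {0}): {0,2}
'a' @ 1: {1,2,3,4,5,6,8,10,12,13,14}  (accept∈set)
'b' @ 2: {5,7,9,13,14,15}  (accept∈set)
'd' @ 3: {}  — no active states
rest 'ababaaba' ignored (set empty)
end set {} — state 5 not in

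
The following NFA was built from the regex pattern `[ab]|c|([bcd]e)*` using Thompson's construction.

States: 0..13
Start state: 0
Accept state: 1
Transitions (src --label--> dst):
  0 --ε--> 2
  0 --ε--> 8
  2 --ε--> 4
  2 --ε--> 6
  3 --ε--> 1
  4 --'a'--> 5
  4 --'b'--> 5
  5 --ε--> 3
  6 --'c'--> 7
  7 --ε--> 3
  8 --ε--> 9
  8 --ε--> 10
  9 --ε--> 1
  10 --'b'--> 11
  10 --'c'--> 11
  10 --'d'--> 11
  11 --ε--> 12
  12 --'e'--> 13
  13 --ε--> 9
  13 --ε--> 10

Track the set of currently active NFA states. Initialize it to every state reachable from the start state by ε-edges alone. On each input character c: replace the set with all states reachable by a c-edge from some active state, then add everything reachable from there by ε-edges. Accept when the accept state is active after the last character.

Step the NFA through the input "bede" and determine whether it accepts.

Answer: ACCEPT

Derivation:
S₀ = ε-closure({0}) = {0,1,2,4,6,8,9,10}
'b' @ 1: {1,3,5,11,12}  [accepting]
'e' @ 2: {1,9,10,13}  [accepting]
'd' @ 3: {11,12}
'e' @ 4: {1,9,10,13}  [accepting]
after full input: {1,9,10,13}  (accept=1 in)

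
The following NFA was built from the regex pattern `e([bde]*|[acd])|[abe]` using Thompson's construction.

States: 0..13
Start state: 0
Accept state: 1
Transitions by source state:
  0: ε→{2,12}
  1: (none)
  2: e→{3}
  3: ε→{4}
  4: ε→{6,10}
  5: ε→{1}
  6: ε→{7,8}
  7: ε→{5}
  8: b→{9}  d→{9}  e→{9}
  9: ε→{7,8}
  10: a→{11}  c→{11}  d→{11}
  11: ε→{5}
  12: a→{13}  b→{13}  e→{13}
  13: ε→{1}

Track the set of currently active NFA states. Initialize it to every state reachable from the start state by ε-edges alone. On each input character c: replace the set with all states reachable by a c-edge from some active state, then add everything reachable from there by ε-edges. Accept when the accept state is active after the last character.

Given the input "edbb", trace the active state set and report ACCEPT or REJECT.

Answer: ACCEPT

Trace:
initial (ε-close {0}): {0,2,12}
'e' @ 1: {1,3,4,5,6,7,8,10,13}  ✓accept
'd' @ 2: {1,5,7,8,9,11}  ✓accept
'b' @ 3: {1,5,7,8,9}  ✓accept
'b' @ 4: {1,5,7,8,9}  ✓accept
end set {1,5,7,8,9} — state 1 in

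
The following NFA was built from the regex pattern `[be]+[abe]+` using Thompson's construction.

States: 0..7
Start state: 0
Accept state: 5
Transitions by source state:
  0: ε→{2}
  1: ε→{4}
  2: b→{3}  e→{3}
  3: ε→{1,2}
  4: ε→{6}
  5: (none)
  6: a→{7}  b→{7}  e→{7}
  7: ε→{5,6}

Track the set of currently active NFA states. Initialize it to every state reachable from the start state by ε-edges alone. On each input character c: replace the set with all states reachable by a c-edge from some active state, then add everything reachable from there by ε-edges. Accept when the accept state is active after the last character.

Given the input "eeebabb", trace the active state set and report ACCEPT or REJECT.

initial (ε-close {0}): {0,2}
'e' @ 1: {1,2,3,4,6}
'e' @ 2: {1,2,3,4,5,6,7}  ✓accept
'e' @ 3: {1,2,3,4,5,6,7}  ✓accept
'b' @ 4: {1,2,3,4,5,6,7}  ✓accept
'a' @ 5: {5,6,7}  ✓accept
'b' @ 6: {5,6,7}  ✓accept
'b' @ 7: {5,6,7}  ✓accept
final: {5,6,7}; accept 5 in set

Answer: ACCEPT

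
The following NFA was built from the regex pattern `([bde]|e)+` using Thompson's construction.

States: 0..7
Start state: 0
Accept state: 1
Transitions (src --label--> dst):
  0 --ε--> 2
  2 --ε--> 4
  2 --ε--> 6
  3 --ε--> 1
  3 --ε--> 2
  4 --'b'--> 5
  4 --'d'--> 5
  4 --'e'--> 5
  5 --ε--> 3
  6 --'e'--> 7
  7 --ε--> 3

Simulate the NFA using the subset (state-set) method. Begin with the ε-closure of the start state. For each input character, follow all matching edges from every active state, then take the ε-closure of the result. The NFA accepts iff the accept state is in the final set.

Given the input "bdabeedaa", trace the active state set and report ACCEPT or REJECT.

start: ε-closure({0}) = {0,2,4,6}
'b' @ 1: {1,2,3,4,5,6}  (accept∈set)
'd' @ 2: {1,2,3,4,5,6}  (accept∈set)
'a' @ 3: {}  — dead — no transitions
rest 'beedaa' ignored (set empty)
end set {} — state 1 not in

Answer: REJECT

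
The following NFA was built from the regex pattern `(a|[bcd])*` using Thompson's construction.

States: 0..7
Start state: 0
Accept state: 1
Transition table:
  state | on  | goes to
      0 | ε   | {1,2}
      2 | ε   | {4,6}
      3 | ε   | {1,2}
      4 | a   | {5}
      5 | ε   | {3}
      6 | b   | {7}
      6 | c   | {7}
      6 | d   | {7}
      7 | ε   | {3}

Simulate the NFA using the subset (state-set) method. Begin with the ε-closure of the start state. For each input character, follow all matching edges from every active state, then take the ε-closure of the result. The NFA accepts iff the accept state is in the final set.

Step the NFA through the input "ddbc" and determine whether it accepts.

start: ε-closure({0}) = {0,1,2,4,6}
'd' @ 1: {1,2,3,4,6,7}  [accepting]
'd' @ 2: {1,2,3,4,6,7}  [accepting]
'b' @ 3: {1,2,3,4,6,7}  [accepting]
'c' @ 4: {1,2,3,4,6,7}  [accepting]
end set {1,2,3,4,6,7} — state 1 in

Answer: ACCEPT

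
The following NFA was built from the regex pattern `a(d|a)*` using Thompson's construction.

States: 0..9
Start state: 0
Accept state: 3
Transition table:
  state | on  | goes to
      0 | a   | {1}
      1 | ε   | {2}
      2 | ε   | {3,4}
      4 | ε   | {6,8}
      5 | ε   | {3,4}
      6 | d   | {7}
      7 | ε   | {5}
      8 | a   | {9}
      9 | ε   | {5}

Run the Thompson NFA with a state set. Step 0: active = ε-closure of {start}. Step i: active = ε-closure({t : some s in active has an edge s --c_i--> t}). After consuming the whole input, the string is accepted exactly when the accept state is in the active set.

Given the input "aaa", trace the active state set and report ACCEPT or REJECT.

start: ε-closure({0}) = {0}
'a' @ 1: {1,2,3,4,6,8}  ✓accept
'a' @ 2: {3,4,5,6,8,9}  ✓accept
'a' @ 3: {3,4,5,6,8,9}  ✓accept
final: {3,4,5,6,8,9}; accept 3 in set

Answer: ACCEPT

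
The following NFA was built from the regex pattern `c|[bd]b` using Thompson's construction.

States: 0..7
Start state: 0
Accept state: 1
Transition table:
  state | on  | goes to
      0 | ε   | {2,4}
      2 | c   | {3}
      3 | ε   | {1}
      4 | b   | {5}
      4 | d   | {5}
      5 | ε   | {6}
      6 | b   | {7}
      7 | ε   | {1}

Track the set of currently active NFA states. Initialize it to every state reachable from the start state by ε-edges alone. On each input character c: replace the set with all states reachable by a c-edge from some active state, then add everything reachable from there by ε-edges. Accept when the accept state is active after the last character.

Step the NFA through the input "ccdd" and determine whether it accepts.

start: ε-closure({0}) = {0,2,4}
'c' @ 1: {1,3}  [accepting]
'c' @ 2: {}  — dead — no transitions
rest 'dd' ignored (set empty)
end set {} — state 1 not in

Answer: REJECT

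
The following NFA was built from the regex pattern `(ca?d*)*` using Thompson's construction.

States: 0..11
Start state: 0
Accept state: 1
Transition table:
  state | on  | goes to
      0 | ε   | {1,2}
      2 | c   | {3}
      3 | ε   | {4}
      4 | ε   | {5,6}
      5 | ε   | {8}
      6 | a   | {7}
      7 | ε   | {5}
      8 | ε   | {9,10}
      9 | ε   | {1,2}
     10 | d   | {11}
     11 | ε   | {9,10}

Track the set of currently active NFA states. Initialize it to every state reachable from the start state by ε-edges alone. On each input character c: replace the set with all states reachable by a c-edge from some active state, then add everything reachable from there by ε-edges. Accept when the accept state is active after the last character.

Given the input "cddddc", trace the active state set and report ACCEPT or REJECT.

start: ε-closure({0}) = {0,1,2}
'c' @ 1: {1,2,3,4,5,6,8,9,10}  (accept∈set)
'd' @ 2: {1,2,9,10,11}  (accept∈set)
'd' @ 3: {1,2,9,10,11}  (accept∈set)
'd' @ 4: {1,2,9,10,11}  (accept∈set)
'd' @ 5: {1,2,9,10,11}  (accept∈set)
'c' @ 6: {1,2,3,4,5,6,8,9,10}  (accept∈set)
final: {1,2,3,4,5,6,8,9,10}; accept 1 in set

Answer: ACCEPT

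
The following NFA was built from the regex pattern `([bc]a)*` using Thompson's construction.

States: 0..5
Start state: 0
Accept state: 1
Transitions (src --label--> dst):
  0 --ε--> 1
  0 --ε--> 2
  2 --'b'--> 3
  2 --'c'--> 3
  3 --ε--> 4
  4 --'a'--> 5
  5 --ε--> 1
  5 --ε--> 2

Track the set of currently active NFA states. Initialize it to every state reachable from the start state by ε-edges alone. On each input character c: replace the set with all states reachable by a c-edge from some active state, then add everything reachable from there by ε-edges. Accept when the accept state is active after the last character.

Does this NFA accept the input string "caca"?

Answer: ACCEPT

Derivation:
start: ε-closure({0}) = {0,1,2}
'c' @ 1: {3,4}
'a' @ 2: {1,2,5}  [accepting]
'c' @ 3: {3,4}
'a' @ 4: {1,2,5}  [accepting]
final: {1,2,5}; accept 1 in set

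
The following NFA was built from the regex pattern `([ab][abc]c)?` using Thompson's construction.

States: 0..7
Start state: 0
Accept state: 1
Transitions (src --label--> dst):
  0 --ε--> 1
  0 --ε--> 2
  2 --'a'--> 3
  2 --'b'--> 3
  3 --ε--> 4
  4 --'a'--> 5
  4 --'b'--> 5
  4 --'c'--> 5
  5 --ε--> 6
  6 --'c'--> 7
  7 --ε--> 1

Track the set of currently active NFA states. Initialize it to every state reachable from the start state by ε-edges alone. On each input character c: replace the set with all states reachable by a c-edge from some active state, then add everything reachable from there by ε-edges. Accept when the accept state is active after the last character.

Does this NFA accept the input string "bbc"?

Answer: ACCEPT

Derivation:
S₀ = ε-closure({0}) = {0,1,2}
'b' @ 1: {3,4}
'b' @ 2: {5,6}
'c' @ 3: {1,7}  [accepting]
end set {1,7} — state 1 in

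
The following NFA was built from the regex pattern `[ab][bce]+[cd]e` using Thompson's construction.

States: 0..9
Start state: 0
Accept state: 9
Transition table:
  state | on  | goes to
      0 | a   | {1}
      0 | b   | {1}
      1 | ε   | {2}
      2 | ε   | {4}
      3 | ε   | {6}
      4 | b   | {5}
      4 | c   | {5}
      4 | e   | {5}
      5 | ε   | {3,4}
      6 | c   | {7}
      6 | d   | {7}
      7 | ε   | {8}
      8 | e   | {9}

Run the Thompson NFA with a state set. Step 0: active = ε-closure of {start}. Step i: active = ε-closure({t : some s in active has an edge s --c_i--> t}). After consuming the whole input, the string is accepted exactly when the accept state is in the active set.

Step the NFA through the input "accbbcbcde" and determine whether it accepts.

initial (ε-close {0}): {0}
'a' @ 1: {1,2,4}
'c' @ 2: {3,4,5,6}
'c' @ 3: {3,4,5,6,7,8}
'b' @ 4: {3,4,5,6}
'b' @ 5: {3,4,5,6}
'c' @ 6: {3,4,5,6,7,8}
'b' @ 7: {3,4,5,6}
'c' @ 8: {3,4,5,6,7,8}
'd' @ 9: {7,8}
'e' @ 10: {9}  [accepting]
end set {9} — state 9 in

Answer: ACCEPT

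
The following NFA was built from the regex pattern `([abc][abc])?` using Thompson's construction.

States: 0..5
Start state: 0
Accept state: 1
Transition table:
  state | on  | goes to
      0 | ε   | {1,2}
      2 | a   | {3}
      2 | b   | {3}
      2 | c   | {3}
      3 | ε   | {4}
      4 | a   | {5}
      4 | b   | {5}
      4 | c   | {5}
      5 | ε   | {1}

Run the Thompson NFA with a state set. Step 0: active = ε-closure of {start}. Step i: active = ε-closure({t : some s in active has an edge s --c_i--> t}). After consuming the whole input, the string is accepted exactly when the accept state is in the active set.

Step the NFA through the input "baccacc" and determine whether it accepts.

Answer: REJECT

Trace:
initial (ε-close {0}): {0,1,2}
'b' @ 1: {3,4}
'a' @ 2: {1,5}  ✓accept
'c' @ 3: {}  — dead — no transitions
rest 'cacc' ignored (set empty)
after full input: {}  (accept=1 not in)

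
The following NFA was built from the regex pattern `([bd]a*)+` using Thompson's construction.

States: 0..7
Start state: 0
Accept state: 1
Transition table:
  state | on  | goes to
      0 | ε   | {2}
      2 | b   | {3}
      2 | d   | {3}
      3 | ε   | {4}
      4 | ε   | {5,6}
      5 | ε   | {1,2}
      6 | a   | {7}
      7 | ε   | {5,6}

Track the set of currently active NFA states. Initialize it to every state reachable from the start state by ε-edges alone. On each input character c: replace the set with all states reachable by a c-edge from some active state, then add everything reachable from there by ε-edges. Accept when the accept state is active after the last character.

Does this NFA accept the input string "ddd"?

start: ε-closure({0}) = {0,2}
'd' @ 1: {1,2,3,4,5,6}  (accept∈set)
'd' @ 2: {1,2,3,4,5,6}  (accept∈set)
'd' @ 3: {1,2,3,4,5,6}  (accept∈set)
final: {1,2,3,4,5,6}; accept 1 in set

Answer: ACCEPT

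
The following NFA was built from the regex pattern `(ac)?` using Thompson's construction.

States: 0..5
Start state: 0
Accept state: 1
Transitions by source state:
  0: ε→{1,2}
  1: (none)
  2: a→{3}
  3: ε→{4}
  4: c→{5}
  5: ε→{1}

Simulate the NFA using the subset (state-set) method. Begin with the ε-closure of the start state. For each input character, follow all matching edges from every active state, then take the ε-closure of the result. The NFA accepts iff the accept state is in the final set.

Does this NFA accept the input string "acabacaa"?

start: ε-closure({0}) = {0,1,2}
'a' @ 1: {3,4}
'c' @ 2: {1,5}  [accepting]
'a' @ 3: {}  — dead — no transitions
rest 'bacaa' ignored (set empty)
final: {}; accept 1 not in set

Answer: REJECT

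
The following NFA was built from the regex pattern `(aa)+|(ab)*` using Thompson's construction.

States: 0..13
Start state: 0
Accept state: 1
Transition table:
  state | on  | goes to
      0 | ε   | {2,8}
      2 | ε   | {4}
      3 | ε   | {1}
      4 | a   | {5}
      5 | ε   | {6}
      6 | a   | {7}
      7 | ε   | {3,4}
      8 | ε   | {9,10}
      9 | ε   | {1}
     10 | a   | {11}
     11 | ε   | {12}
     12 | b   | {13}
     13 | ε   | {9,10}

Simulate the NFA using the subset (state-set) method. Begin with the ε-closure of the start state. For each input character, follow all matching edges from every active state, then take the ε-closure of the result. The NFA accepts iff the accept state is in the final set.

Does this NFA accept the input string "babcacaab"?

Answer: REJECT

Derivation:
S₀ = ε-closure({0}) = {0,1,2,4,8,9,10}
'b' @ 1: {}  — dead — no transitions
rest 'abcacaab' ignored (set empty)
end set {} — state 1 not in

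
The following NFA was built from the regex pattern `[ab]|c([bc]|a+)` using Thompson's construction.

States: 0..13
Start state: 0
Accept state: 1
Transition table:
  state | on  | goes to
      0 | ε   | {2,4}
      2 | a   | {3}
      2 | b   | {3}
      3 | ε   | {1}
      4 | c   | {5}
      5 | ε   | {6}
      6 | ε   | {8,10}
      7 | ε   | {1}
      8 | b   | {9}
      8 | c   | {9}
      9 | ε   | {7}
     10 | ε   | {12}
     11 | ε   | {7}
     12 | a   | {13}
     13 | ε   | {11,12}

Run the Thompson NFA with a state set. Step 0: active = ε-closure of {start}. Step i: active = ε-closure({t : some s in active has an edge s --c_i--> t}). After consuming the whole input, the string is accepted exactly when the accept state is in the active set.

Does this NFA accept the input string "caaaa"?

Answer: ACCEPT

Steps:
initial (ε-close {0}): {0,2,4}
'c' @ 1: {5,6,8,10,12}
'a' @ 2: {1,7,11,12,13}  ✓accept
'a' @ 3: {1,7,11,12,13}  ✓accept
'a' @ 4: {1,7,11,12,13}  ✓accept
'a' @ 5: {1,7,11,12,13}  ✓accept
after full input: {1,7,11,12,13}  (accept=1 in)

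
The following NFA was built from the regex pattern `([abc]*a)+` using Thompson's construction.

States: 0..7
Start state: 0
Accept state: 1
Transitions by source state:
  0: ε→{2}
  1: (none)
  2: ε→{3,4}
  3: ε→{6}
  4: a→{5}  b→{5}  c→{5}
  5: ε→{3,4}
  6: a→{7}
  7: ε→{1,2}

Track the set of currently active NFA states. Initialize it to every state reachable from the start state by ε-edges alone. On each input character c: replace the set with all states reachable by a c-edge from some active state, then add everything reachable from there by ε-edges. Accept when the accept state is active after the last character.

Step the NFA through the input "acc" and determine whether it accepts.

Answer: REJECT

Derivation:
initial (ε-close {0}): {0,2,3,4,6}
'a' @ 1: {1,2,3,4,5,6,7}  [accepting]
'c' @ 2: {3,4,5,6}
'c' @ 3: {3,4,5,6}
after full input: {3,4,5,6}  (accept=1 not in)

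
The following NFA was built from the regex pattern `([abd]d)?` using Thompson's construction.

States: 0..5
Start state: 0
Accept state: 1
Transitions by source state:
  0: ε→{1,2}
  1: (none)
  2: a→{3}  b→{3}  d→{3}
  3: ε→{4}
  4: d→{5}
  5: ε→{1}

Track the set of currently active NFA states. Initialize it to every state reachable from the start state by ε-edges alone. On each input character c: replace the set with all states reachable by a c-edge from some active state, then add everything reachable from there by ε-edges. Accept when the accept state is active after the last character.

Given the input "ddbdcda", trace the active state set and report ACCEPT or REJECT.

S₀ = ε-closure({0}) = {0,1,2}
'd' @ 1: {3,4}
'd' @ 2: {1,5}  [accepting]
'b' @ 3: {}  — state set empty
rest 'dcda' ignored (set empty)
after full input: {}  (accept=1 not in)

Answer: REJECT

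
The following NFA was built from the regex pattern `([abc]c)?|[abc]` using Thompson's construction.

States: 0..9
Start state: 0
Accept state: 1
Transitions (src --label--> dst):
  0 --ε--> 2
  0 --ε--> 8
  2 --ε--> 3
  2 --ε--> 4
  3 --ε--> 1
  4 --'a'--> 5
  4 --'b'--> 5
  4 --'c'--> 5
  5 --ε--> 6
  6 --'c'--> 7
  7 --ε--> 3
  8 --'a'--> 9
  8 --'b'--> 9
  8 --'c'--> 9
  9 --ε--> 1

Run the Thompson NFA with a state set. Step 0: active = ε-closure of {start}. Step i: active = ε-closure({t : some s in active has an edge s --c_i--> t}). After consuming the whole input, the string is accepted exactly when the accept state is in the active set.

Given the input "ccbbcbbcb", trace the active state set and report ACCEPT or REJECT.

start: ε-closure({0}) = {0,1,2,3,4,8}
'c' @ 1: {1,5,6,9}  [accepting]
'c' @ 2: {1,3,7}  [accepting]
'b' @ 3: {}  — dead — no transitions
rest 'bcbbcb' ignored (set empty)
final: {}; accept 1 not in set

Answer: REJECT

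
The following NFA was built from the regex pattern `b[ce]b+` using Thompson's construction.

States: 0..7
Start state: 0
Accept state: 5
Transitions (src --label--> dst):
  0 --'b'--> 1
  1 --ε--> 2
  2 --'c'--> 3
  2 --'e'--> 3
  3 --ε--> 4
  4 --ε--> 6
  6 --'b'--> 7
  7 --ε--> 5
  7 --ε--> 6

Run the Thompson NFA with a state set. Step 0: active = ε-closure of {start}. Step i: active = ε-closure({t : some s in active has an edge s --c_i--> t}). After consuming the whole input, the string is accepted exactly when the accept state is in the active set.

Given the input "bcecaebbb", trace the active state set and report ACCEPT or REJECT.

S₀ = ε-closure({0}) = {0}
'b' @ 1: {1,2}
'c' @ 2: {3,4,6}
'e' @ 3: {}  — dead — no transitions
rest 'caebbb' ignored (set empty)
end set {} — state 5 not in

Answer: REJECT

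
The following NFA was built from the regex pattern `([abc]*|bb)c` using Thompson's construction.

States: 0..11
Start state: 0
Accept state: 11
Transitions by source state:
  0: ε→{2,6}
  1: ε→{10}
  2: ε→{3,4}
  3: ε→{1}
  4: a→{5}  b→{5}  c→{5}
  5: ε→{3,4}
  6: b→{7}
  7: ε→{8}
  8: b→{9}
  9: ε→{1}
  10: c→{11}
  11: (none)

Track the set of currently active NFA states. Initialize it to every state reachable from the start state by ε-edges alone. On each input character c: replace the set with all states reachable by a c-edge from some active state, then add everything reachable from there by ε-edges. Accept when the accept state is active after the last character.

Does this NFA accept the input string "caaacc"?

S₀ = ε-closure({0}) = {0,1,2,3,4,6,10}
'c' @ 1: {1,3,4,5,10,11}  ✓accept
'a' @ 2: {1,3,4,5,10}
'a' @ 3: {1,3,4,5,10}
'a' @ 4: {1,3,4,5,10}
'c' @ 5: {1,3,4,5,10,11}  ✓accept
'c' @ 6: {1,3,4,5,10,11}  ✓accept
final: {1,3,4,5,10,11}; accept 11 in set

Answer: ACCEPT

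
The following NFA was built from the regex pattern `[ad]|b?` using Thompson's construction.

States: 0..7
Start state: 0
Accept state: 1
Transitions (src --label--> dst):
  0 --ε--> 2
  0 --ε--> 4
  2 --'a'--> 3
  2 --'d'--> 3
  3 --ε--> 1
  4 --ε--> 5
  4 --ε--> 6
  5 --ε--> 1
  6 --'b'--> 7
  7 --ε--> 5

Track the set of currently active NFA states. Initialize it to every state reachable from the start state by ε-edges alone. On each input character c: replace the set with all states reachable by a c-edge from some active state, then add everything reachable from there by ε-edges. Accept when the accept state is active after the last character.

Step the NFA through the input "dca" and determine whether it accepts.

Answer: REJECT

Derivation:
start: ε-closure({0}) = {0,1,2,4,5,6}
'd' @ 1: {1,3}  [accepting]
'c' @ 2: {}  — dead — no transitions
rest 'a' ignored (set empty)
end set {} — state 1 not in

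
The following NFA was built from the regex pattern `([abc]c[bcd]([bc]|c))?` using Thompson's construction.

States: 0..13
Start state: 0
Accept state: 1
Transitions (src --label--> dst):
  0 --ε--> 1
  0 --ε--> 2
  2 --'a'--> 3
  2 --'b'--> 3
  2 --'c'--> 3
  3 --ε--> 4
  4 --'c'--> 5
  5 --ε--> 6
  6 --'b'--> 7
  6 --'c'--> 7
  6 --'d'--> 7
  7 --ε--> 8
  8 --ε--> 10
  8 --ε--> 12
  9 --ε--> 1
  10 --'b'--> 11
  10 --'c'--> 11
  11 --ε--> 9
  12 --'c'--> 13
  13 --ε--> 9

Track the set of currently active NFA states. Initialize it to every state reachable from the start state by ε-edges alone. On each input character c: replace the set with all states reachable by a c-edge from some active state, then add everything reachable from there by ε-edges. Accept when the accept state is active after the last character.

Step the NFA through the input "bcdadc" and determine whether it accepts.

S₀ = ε-closure({0}) = {0,1,2}
'b' @ 1: {3,4}
'c' @ 2: {5,6}
'd' @ 3: {7,8,10,12}
'a' @ 4: {}  — state set empty
rest 'dc' ignored (set empty)
after full input: {}  (accept=1 not in)

Answer: REJECT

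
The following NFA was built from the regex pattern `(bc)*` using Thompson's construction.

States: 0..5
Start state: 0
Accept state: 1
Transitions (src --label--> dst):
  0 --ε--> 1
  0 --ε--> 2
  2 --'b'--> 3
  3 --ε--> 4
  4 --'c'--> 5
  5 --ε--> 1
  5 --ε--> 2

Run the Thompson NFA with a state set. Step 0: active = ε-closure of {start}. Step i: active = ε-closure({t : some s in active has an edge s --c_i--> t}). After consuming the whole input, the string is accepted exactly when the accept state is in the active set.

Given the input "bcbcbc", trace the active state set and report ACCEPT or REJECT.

Answer: ACCEPT

Steps:
start: ε-closure({0}) = {0,1,2}
'b' @ 1: {3,4}
'c' @ 2: {1,2,5}  ✓accept
'b' @ 3: {3,4}
'c' @ 4: {1,2,5}  ✓accept
'b' @ 5: {3,4}
'c' @ 6: {1,2,5}  ✓accept
final: {1,2,5}; accept 1 in set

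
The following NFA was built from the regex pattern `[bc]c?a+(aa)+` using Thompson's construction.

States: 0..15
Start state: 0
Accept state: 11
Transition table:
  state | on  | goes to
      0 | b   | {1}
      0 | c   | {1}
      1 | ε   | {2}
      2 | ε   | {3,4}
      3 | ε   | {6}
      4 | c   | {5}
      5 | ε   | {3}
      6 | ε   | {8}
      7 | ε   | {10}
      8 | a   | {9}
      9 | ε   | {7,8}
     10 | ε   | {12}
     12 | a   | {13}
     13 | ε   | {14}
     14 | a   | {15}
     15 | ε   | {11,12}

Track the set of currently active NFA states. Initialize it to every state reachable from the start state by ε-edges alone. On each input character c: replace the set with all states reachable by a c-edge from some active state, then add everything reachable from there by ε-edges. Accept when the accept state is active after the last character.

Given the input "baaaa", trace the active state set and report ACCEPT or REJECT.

Answer: ACCEPT

Steps:
initial (ε-close {0}): {0}
'b' @ 1: {1,2,3,4,6,8}
'a' @ 2: {7,8,9,10,12}
'a' @ 3: {7,8,9,10,12,13,14}
'a' @ 4: {7,8,9,10,11,12,13,14,15}  [accepting]
'a' @ 5: {7,8,9,10,11,12,13,14,15}  [accepting]
after full input: {7,8,9,10,11,12,13,14,15}  (accept=11 in)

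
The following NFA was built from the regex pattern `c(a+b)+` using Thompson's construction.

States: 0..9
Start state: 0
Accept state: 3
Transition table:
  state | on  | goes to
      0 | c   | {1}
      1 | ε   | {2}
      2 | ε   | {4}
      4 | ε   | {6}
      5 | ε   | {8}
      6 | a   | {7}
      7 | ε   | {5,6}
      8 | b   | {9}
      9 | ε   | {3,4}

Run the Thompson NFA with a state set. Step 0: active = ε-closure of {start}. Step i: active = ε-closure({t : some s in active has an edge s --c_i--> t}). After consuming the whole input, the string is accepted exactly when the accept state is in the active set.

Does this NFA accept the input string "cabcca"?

S₀ = ε-closure({0}) = {0}
'c' @ 1: {1,2,4,6}
'a' @ 2: {5,6,7,8}
'b' @ 3: {3,4,6,9}  ✓accept
'c' @ 4: {}  — dead — no transitions
rest 'ca' ignored (set empty)
final: {}; accept 3 not in set

Answer: REJECT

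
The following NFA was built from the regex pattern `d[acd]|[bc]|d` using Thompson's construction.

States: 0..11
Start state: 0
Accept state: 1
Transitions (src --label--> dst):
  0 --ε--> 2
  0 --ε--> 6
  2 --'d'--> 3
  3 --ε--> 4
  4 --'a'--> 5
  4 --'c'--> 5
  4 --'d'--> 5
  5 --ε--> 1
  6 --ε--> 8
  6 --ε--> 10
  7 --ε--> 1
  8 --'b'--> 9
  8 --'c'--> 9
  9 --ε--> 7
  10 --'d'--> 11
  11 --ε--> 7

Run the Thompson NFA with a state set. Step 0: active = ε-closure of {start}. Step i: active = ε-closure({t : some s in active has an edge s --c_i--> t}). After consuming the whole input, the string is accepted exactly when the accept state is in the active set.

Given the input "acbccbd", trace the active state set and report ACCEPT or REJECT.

initial (ε-close {0}): {0,2,6,8,10}
'a' @ 1: {}  — state set empty
rest 'cbccbd' ignored (set empty)
after full input: {}  (accept=1 not in)

Answer: REJECT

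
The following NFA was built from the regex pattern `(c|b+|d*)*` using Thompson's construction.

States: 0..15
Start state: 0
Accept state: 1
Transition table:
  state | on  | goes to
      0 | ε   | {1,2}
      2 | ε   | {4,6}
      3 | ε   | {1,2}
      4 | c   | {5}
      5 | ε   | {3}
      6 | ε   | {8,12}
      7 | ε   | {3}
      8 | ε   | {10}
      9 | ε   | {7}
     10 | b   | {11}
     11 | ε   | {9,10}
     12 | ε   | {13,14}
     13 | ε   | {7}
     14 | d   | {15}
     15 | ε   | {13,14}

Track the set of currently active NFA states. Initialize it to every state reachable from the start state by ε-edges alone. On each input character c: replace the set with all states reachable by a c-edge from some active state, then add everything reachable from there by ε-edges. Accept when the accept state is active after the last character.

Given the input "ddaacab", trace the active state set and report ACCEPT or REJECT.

start: ε-closure({0}) = {0,1,2,3,4,6,7,8,10,12,13,14}
'd' @ 1: {1,2,3,4,6,7,8,10,12,13,14,15}  (accept∈set)
'd' @ 2: {1,2,3,4,6,7,8,10,12,13,14,15}  (accept∈set)
'a' @ 3: {}  — no active states
rest 'acab' ignored (set empty)
after full input: {}  (accept=1 not in)

Answer: REJECT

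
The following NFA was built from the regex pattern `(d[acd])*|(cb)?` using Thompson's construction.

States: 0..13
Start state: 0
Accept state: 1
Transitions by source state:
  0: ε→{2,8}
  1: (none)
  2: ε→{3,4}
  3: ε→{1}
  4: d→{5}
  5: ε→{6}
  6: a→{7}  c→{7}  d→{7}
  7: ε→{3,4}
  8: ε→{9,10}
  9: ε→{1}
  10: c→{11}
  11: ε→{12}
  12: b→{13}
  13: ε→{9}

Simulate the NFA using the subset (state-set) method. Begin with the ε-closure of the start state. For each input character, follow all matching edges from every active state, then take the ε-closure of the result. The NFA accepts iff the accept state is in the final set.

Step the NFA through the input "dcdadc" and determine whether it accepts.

initial (ε-close {0}): {0,1,2,3,4,8,9,10}
'd' @ 1: {5,6}
'c' @ 2: {1,3,4,7}  (accept∈set)
'd' @ 3: {5,6}
'a' @ 4: {1,3,4,7}  (accept∈set)
'd' @ 5: {5,6}
'c' @ 6: {1,3,4,7}  (accept∈set)
end set {1,3,4,7} — state 1 in

Answer: ACCEPT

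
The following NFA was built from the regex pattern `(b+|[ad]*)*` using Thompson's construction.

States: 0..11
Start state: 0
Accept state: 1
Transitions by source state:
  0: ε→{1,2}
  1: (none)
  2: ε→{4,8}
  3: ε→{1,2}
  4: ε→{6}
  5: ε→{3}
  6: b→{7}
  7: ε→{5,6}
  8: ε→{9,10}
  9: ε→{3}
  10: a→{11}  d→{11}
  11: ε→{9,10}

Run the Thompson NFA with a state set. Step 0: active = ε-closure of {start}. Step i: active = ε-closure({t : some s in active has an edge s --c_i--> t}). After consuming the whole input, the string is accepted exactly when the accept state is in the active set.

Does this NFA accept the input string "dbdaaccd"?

S₀ = ε-closure({0}) = {0,1,2,3,4,6,8,9,10}
'd' @ 1: {1,2,3,4,6,8,9,10,11}  [accepting]
'b' @ 2: {1,2,3,4,5,6,7,8,9,10}  [accepting]
'd' @ 3: {1,2,3,4,6,8,9,10,11}  [accepting]
'a' @ 4: {1,2,3,4,6,8,9,10,11}  [accepting]
'a' @ 5: {1,2,3,4,6,8,9,10,11}  [accepting]
'c' @ 6: {}  — no active states
rest 'cd' ignored (set empty)
after full input: {}  (accept=1 not in)

Answer: REJECT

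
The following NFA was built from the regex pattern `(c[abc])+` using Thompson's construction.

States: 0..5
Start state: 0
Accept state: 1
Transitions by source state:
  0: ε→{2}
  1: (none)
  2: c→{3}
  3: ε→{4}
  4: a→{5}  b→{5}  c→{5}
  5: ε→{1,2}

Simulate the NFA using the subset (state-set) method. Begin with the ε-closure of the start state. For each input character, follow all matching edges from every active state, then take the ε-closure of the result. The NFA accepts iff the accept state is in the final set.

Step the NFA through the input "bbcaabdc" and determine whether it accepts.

S₀ = ε-closure({0}) = {0,2}
'b' @ 1: {}  — dead — no transitions
rest 'bcaabdc' ignored (set empty)
final: {}; accept 1 not in set

Answer: REJECT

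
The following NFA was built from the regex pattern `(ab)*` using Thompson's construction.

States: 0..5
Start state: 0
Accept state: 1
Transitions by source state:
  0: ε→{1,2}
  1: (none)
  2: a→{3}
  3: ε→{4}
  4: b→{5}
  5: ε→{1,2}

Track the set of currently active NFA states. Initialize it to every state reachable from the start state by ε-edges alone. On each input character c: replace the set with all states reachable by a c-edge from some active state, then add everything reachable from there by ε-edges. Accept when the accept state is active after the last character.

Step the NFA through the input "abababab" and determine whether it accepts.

S₀ = ε-closure({0}) = {0,1,2}
'a' @ 1: {3,4}
'b' @ 2: {1,2,5}  (accept∈set)
'a' @ 3: {3,4}
'b' @ 4: {1,2,5}  (accept∈set)
'a' @ 5: {3,4}
'b' @ 6: {1,2,5}  (accept∈set)
'a' @ 7: {3,4}
'b' @ 8: {1,2,5}  (accept∈set)
after full input: {1,2,5}  (accept=1 in)

Answer: ACCEPT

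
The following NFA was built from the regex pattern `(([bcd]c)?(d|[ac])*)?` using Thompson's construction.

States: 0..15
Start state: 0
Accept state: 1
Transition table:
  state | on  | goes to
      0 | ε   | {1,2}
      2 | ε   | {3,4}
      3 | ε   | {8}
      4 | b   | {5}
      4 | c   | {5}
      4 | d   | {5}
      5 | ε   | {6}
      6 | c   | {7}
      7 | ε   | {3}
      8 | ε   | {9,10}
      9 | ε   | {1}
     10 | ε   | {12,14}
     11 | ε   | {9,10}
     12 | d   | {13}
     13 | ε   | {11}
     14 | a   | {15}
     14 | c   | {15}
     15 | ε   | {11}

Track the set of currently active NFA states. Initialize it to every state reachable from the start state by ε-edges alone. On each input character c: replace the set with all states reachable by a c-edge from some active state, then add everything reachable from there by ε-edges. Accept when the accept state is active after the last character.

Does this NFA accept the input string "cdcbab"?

start: ε-closure({0}) = {0,1,2,3,4,8,9,10,12,14}
'c' @ 1: {1,5,6,9,10,11,12,14,15}  (accept∈set)
'd' @ 2: {1,9,10,11,12,13,14}  (accept∈set)
'c' @ 3: {1,9,10,11,12,14,15}  (accept∈set)
'b' @ 4: {}  — no active states
rest 'ab' ignored (set empty)
end set {} — state 1 not in

Answer: REJECT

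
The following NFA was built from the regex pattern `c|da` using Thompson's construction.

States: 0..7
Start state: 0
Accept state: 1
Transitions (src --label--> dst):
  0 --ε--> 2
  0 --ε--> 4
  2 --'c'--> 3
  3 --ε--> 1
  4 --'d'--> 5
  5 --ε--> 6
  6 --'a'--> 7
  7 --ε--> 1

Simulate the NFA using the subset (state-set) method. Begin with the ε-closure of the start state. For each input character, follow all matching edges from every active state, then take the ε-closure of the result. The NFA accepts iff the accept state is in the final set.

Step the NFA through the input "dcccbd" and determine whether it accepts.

Answer: REJECT

Trace:
start: ε-closure({0}) = {0,2,4}
'd' @ 1: {5,6}
'c' @ 2: {}  — dead — no transitions
rest 'ccbd' ignored (set empty)
final: {}; accept 1 not in set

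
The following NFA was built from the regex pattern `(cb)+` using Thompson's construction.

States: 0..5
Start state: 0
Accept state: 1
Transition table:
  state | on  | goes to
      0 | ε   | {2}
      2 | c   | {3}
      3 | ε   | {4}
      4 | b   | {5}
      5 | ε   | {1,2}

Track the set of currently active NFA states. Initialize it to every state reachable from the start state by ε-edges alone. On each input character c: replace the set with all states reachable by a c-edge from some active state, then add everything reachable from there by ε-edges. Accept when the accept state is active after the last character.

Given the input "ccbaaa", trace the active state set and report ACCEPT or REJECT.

start: ε-closure({0}) = {0,2}
'c' @ 1: {3,4}
'c' @ 2: {}  — state set empty
rest 'baaa' ignored (set empty)
final: {}; accept 1 not in set

Answer: REJECT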